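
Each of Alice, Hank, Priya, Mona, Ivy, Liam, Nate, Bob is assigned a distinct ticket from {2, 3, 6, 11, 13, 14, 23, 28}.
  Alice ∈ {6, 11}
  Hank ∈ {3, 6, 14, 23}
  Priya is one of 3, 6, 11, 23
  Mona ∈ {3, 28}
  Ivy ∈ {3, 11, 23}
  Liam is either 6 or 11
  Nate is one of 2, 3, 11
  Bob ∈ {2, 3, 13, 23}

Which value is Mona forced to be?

28

Among the 8 variables, 13 fits only Bob (and all 8 values in {2, 3, 6, 11, 13, 14, 23, 28} must be used), so Bob = 13.
Among the 7 still-open variables, 2 fits only Nate (and all 7 values in {2, 3, 6, 11, 14, 23, 28} must be used), so Nate = 2.
The 6 still-open variables together cover exactly {3, 6, 11, 14, 23, 28} — 6 values for 6 variables — and 14 appears only in Hank's list, so Hank = 14.
The 5 still-open variables together cover exactly {3, 6, 11, 23, 28} — 5 values for 5 variables — and 28 appears only in Mona's list, so Mona = 28.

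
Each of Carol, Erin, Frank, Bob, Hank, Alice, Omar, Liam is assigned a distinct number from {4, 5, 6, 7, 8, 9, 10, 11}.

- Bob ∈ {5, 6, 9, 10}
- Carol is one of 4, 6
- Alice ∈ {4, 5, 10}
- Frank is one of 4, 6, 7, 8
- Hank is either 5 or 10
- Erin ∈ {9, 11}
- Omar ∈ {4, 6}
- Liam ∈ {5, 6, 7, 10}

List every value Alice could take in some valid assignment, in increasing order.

5, 10

Among the 8 variables, 8 fits only Frank (and all 8 values in {4, 5, 6, 7, 8, 9, 10, 11} must be used), so Frank = 8.
The 7 still-open variables together cover exactly {4, 5, 6, 7, 9, 10, 11} — 7 values for 7 variables — and 7 appears only in Liam's list, so Liam = 7.
The 6 still-open variables together cover exactly {4, 5, 6, 9, 10, 11} — 6 values for 6 variables — and 11 appears only in Erin's list, so Erin = 11.
The 5 still-open variables draw from only 5 values {4, 5, 6, 9, 10}, so each is used; only Bob can be 9, hence Bob = 9.
Carol and Omar share exactly the 2 values {4, 6}; by pigeonhole those values go to them, so strike 4, 6 from Alice.
No further eliminations apply; Alice can still be any of 5, 10.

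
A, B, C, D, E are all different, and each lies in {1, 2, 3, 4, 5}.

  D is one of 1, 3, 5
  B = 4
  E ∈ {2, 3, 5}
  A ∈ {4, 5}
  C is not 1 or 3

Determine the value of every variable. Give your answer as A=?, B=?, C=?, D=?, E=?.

B's domain is down to {4}, so B = 4. Strike 4 from A, C.
A must be 5 (only option left). Remove 5 from C, D, E.
C must be 2 (only option left). Strike 2 from E.
E has just one choice, so E = 3. Strike 3 from D.
D must be 1 (only option left).

A=5, B=4, C=2, D=1, E=3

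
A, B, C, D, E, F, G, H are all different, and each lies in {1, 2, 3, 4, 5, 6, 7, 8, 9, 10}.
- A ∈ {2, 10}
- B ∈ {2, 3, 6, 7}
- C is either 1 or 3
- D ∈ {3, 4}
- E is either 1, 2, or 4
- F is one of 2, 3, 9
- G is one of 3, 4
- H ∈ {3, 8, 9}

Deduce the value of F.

9

D and G between them cover only {3, 4} — a naked pair. Remove those values from B, C, E, F, H.
C must be 1 (only option left). Strike 1 from E.
E must be 2 (only option left). Eliminate 2 elsewhere: A, B, F.
So F = 9.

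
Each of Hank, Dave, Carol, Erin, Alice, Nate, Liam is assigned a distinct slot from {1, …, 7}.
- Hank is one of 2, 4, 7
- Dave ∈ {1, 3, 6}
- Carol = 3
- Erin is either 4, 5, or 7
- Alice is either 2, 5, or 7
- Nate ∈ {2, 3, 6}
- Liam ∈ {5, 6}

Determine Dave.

1

Carol's domain is down to {3}, so Carol = 3. Strike 3 from Dave, Nate.
The 6 still-open variables together cover exactly {1, 2, 4, 5, 6, 7} — 6 values for 6 variables — and 1 appears only in Dave's list, so Dave = 1.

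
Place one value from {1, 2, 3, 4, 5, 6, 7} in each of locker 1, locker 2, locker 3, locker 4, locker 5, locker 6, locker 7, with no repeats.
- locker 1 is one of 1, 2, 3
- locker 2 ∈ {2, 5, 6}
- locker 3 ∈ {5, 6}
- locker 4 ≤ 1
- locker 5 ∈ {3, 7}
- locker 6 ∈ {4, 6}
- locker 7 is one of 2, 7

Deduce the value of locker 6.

4

locker 4's domain is down to {1}, so locker 4 = 1. Eliminate 1 elsewhere: locker 1.
Among the 6 still-open variables, 4 fits only locker 6 (and all 6 values in {2, 3, 4, 5, 6, 7} must be used), so locker 6 = 4.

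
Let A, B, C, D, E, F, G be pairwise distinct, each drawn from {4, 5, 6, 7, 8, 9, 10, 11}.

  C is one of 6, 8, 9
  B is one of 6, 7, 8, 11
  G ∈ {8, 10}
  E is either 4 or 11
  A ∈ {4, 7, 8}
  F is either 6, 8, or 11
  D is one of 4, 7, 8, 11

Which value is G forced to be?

Among the 7 variables, 9 fits only C (and all 7 values in {4, 6, 7, 8, 9, 10, 11} must be used), so C = 9.
The 6 still-open variables together cover exactly {4, 6, 7, 8, 10, 11} — 6 values for 6 variables — and 10 appears only in G's list, so G = 10.

10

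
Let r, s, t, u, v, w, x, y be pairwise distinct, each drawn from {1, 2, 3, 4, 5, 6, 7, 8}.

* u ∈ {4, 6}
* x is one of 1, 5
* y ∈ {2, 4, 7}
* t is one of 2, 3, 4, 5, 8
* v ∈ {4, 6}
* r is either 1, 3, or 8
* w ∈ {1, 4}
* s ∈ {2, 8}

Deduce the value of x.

5

The 8 variables together cover exactly {1, 2, 3, 4, 5, 6, 7, 8} — 8 values for 8 variables — and 7 appears only in y's list, so y = 7.
u and v share exactly the 2 values {4, 6}; by pigeonhole those values go to them, so strike 4, 6 from t, w.
w has just one choice, so w = 1. Eliminate 1 elsewhere: r, x.
So x = 5.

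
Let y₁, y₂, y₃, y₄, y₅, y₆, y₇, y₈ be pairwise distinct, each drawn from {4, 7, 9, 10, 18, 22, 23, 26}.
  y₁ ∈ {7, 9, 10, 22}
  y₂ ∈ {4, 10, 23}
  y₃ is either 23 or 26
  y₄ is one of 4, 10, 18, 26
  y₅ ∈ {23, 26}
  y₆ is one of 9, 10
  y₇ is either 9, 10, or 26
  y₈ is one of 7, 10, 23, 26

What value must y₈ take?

The 8 variables draw from only 8 values {4, 7, 9, 10, 18, 22, 23, 26}, so each is used; only y₄ can be 18, hence y₄ = 18.
The 7 still-open variables together cover exactly {4, 7, 9, 10, 22, 23, 26} — 7 values for 7 variables — and 4 appears only in y₂'s list, so y₂ = 4.
The 6 still-open variables draw from only 6 values {7, 9, 10, 22, 23, 26}, so each is used; only y₁ can be 22, hence y₁ = 22.
Among the 5 still-open variables, 7 fits only y₈ (and all 5 values in {7, 9, 10, 23, 26} must be used), so y₈ = 7.

7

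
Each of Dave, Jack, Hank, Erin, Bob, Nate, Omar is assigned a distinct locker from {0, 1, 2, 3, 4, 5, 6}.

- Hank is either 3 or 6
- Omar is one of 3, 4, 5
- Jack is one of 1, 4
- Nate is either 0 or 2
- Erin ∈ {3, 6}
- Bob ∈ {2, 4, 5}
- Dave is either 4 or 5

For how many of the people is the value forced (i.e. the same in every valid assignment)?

The 7 variables draw from only 7 values {0, 1, 2, 3, 4, 5, 6}, so each is used; only Nate can be 0, hence Nate = 0.
The 6 still-open variables draw from only 6 values {1, 2, 3, 4, 5, 6}, so each is used; only Jack can be 1, hence Jack = 1.
Among the 5 still-open variables, 2 fits only Bob (and all 5 values in {2, 3, 4, 5, 6} must be used), so Bob = 2.
Hank and Erin share exactly the 2 values {3, 6}; by pigeonhole those values go to them, so strike 3, 6 from Omar.
Determined: Jack=1, Bob=2, Nate=0. The other people each still have more than one consistent value. That makes 3.

3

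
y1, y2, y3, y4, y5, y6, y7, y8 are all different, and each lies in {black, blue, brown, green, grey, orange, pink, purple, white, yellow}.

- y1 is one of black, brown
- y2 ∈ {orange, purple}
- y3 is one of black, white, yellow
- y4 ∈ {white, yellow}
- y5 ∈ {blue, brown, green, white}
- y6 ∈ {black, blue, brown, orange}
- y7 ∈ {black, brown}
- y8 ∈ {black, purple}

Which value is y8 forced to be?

purple

The 8 variables together cover exactly {black, blue, brown, green, orange, purple, white, yellow} — 8 values for 8 variables — and green appears only in y5's list, so y5 = green.
Among the 7 still-open variables, blue fits only y6 (and all 7 values in {black, blue, brown, orange, purple, white, yellow} must be used), so y6 = blue.
The 6 still-open variables together cover exactly {black, brown, orange, purple, white, yellow} — 6 values for 6 variables — and orange appears only in y2's list, so y2 = orange.
Among the 5 still-open variables, purple fits only y8 (and all 5 values in {black, brown, purple, white, yellow} must be used), so y8 = purple.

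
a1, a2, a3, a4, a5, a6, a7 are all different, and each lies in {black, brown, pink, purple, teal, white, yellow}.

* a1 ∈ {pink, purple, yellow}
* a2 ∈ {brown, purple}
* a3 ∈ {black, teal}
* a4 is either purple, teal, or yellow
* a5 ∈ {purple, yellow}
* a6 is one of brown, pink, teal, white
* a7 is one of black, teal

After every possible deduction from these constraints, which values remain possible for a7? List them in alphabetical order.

Among the 7 variables, white fits only a6 (and all 7 values in {black, brown, pink, purple, teal, white, yellow} must be used), so a6 = white.
The 6 still-open variables draw from only 6 values {black, brown, pink, purple, teal, yellow}, so each is used; only a2 can be brown, hence a2 = brown.
Among the 5 still-open variables, pink fits only a1 (and all 5 values in {black, pink, purple, teal, yellow} must be used), so a1 = pink.
a3 and a7 between them cover only {black, teal} — a naked pair. Remove those values from a4.
No further eliminations apply; a7 can still be any of black, teal.

black, teal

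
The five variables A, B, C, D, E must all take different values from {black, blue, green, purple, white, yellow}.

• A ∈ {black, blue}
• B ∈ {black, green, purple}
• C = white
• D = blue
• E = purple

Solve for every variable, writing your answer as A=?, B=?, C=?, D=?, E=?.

A=black, B=green, C=white, D=blue, E=purple

C must be white (only option left).
D has just one choice, so D = blue. Eliminate blue elsewhere: A.
E's domain is down to {purple}, so E = purple. Remove purple from B.
A has just one choice, so A = black. Remove black from B.
B must be green (only option left).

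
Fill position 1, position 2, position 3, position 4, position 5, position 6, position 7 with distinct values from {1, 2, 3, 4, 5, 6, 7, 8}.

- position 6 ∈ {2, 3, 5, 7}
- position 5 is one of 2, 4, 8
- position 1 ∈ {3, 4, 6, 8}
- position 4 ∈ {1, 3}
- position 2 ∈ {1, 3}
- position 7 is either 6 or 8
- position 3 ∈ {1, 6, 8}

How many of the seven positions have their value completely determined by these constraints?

2

The 2 variables position 2 and position 4 are confined to {1, 3}, which locks those values in; drop them from position 1, position 3, position 6.
position 3 and position 7 share exactly the 2 values {6, 8}; by pigeonhole those values go to them, so strike 6, 8 from position 1, position 5.
That leaves position 1 = 4. So position 5 can't be 4.
position 5's domain is down to {2}, so position 5 = 2. Strike 2 from position 6.
Determined: position 1=4, position 5=2. The other positions each still have more than one consistent value. That makes 2.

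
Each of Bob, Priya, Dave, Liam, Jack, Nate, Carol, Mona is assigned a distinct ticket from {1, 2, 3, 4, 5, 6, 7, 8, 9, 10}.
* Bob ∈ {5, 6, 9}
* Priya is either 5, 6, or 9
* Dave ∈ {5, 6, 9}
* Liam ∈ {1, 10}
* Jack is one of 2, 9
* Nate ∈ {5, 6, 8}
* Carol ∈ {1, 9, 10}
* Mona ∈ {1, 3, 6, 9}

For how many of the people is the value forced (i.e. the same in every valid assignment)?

Among the 8 variables, 2 fits only Jack (and all 8 values in {1, 2, 3, 5, 6, 8, 9, 10} must be used), so Jack = 2.
Among the 7 still-open variables, 3 fits only Mona (and all 7 values in {1, 3, 5, 6, 8, 9, 10} must be used), so Mona = 3.
Among the 6 still-open variables, 8 fits only Nate (and all 6 values in {1, 5, 6, 8, 9, 10} must be used), so Nate = 8.
Bob, Priya, Dave share exactly the 3 values {5, 6, 9}; by pigeonhole those values go to them, so strike 5, 6, 9 from Carol.
Determined: Jack=2, Nate=8, Mona=3. The other people each still have more than one consistent value. That makes 3.

3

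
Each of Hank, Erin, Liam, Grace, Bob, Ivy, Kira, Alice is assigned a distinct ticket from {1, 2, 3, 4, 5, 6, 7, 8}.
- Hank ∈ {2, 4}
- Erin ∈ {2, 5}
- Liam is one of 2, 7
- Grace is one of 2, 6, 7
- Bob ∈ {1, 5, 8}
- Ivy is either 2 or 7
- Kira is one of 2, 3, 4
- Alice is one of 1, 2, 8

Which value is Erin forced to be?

Among the 8 variables, 3 fits only Kira (and all 8 values in {1, 2, 3, 4, 5, 6, 7, 8} must be used), so Kira = 3.
Among the 7 still-open variables, 4 fits only Hank (and all 7 values in {1, 2, 4, 5, 6, 7, 8} must be used), so Hank = 4.
The 6 still-open variables draw from only 6 values {1, 2, 5, 6, 7, 8}, so each is used; only Grace can be 6, hence Grace = 6.
Liam and Ivy between them cover only {2, 7} — a naked pair. Remove those values from Erin, Alice.
So Erin = 5.

5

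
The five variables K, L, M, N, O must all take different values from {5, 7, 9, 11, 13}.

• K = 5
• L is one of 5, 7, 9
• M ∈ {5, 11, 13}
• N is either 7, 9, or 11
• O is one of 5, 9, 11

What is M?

K's domain is down to {5}, so K = 5. Remove 5 from L, M, O.
Among the 4 still-open variables, 13 fits only M (and all 4 values in {7, 9, 11, 13} must be used), so M = 13.

13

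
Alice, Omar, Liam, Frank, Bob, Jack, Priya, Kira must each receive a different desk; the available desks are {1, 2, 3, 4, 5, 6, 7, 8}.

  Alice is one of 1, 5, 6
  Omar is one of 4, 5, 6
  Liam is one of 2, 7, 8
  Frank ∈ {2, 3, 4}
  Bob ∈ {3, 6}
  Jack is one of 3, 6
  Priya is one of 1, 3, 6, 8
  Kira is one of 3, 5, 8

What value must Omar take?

4

The 8 variables draw from only 8 values {1, 2, 3, 4, 5, 6, 7, 8}, so each is used; only Liam can be 7, hence Liam = 7.
Among the 7 still-open variables, 2 fits only Frank (and all 7 values in {1, 2, 3, 4, 5, 6, 8} must be used), so Frank = 2.
The 6 still-open variables draw from only 6 values {1, 3, 4, 5, 6, 8}, so each is used; only Omar can be 4, hence Omar = 4.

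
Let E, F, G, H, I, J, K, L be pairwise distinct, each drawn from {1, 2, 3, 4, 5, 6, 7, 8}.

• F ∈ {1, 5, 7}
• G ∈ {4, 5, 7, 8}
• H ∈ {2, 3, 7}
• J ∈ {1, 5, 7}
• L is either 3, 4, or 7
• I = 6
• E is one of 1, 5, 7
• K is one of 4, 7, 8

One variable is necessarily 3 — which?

L

I's domain is down to {6}, so I = 6.
Among the 7 still-open variables, 2 fits only H (and all 7 values in {1, 2, 3, 4, 5, 7, 8} must be used), so H = 2.
The 6 still-open variables draw from only 6 values {1, 3, 4, 5, 7, 8}, so each is used; only L can be 3, hence L = 3.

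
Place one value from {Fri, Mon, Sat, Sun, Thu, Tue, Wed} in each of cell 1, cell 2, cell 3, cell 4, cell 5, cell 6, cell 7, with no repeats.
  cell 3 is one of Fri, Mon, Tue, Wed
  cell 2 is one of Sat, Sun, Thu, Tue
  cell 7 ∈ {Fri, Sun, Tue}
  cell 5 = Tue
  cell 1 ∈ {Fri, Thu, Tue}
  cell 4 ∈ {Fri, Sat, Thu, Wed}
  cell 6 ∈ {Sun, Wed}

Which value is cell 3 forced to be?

Mon

cell 5 has just one choice, so cell 5 = Tue. So cell 1, cell 2, cell 3, cell 7 can't be Tue.
The 6 still-open variables draw from only 6 values {Fri, Mon, Sat, Sun, Thu, Wed}, so each is used; only cell 3 can be Mon, hence cell 3 = Mon.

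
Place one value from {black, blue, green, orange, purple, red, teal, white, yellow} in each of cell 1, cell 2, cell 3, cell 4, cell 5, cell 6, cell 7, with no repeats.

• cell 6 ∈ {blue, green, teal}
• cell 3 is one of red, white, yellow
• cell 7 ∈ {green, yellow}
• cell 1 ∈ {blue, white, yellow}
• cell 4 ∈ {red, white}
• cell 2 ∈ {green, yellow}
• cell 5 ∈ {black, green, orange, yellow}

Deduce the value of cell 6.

teal

cell 2 and cell 7 share exactly the 2 values {green, yellow}; by pigeonhole those values go to them, so strike green, yellow from cell 1, cell 3, cell 5, cell 6.
cell 3 and cell 4 between them cover only {red, white} — a naked pair. Remove those values from cell 1.
cell 1 must be blue (only option left). Eliminate blue elsewhere: cell 6.
So cell 6 = teal.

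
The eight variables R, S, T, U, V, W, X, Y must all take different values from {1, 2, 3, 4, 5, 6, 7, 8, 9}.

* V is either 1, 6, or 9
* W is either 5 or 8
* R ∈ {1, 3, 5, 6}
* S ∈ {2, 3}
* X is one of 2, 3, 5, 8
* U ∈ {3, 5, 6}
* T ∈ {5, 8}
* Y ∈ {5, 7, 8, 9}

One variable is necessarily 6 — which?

U

Among the 8 variables, 7 fits only Y (and all 8 values in {1, 2, 3, 5, 6, 7, 8, 9} must be used), so Y = 7.
The 7 still-open variables draw from only 7 values {1, 2, 3, 5, 6, 8, 9}, so each is used; only V can be 9, hence V = 9.
Among the 6 still-open variables, 1 fits only R (and all 6 values in {1, 2, 3, 5, 6, 8} must be used), so R = 1.
The 5 still-open variables together cover exactly {2, 3, 5, 6, 8} — 5 values for 5 variables — and 6 appears only in U's list, so U = 6.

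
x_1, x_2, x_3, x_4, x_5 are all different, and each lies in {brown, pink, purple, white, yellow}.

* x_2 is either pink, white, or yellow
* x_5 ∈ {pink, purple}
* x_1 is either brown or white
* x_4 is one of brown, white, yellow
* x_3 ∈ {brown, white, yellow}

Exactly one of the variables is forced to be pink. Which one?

The 5 variables together cover exactly {brown, pink, purple, white, yellow} — 5 values for 5 variables — and purple appears only in x_5's list, so x_5 = purple.
Among the 4 still-open variables, pink fits only x_2 (and all 4 values in {brown, pink, white, yellow} must be used), so x_2 = pink.

x_2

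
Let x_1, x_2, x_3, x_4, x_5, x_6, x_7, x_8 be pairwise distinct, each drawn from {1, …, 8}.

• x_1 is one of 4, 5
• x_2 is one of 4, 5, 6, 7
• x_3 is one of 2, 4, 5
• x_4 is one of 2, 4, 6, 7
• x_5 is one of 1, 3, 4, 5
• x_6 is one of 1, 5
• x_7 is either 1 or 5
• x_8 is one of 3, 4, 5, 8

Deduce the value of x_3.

2

The 8 variables draw from only 8 values {1, 2, 3, 4, 5, 6, 7, 8}, so each is used; only x_8 can be 8, hence x_8 = 8.
Among the 7 still-open variables, 3 fits only x_5 (and all 7 values in {1, 2, 3, 4, 5, 6, 7} must be used), so x_5 = 3.
x_6 and x_7 share exactly the 2 values {1, 5}; by pigeonhole those values go to them, so strike 1, 5 from x_1, x_2, x_3.
x_1's domain is down to {4}, so x_1 = 4. So x_2, x_3, x_4 can't be 4.
So x_3 = 2.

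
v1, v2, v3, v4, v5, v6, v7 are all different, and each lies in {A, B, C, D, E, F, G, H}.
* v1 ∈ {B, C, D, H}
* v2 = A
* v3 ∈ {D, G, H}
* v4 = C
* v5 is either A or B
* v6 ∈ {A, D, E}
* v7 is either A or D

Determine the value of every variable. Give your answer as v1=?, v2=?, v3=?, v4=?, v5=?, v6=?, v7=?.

v2 has just one choice, so v2 = A. So v5, v6, v7 can't be A.
v4's domain is down to {C}, so v4 = C. Eliminate C elsewhere: v1.
That leaves v5 = B. So v1 can't be B.
v7 has just one choice, so v7 = D. Remove D from v1, v3, v6.
v1's domain is down to {H}, so v1 = H. Remove H from v3.
v3 has just one choice, so v3 = G.
v6 must be E (only option left).

v1=H, v2=A, v3=G, v4=C, v5=B, v6=E, v7=D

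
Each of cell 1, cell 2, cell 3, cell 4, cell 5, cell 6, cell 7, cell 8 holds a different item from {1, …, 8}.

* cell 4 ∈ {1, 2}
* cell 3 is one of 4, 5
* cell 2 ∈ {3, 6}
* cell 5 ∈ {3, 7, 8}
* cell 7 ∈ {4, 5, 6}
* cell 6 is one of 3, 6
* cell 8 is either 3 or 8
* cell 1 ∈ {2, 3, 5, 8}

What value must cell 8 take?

8

The 8 variables draw from only 8 values {1, 2, 3, 4, 5, 6, 7, 8}, so each is used; only cell 4 can be 1, hence cell 4 = 1.
The 7 still-open variables draw from only 7 values {2, 3, 4, 5, 6, 7, 8}, so each is used; only cell 1 can be 2, hence cell 1 = 2.
The 6 still-open variables draw from only 6 values {3, 4, 5, 6, 7, 8}, so each is used; only cell 5 can be 7, hence cell 5 = 7.
The 5 still-open variables together cover exactly {3, 4, 5, 6, 8} — 5 values for 5 variables — and 8 appears only in cell 8's list, so cell 8 = 8.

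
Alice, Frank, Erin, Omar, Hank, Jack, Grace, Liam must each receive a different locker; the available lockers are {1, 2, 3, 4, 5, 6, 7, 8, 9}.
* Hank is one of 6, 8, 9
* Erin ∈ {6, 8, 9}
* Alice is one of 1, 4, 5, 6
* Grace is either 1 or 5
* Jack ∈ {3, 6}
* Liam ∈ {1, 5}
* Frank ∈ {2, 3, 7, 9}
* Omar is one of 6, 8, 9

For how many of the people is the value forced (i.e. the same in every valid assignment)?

2

Grace and Liam share exactly the 2 values {1, 5}; by pigeonhole those values go to them, so strike 1, 5 from Alice.
Erin, Omar, Hank between them cover only {6, 8, 9} — a naked triple. Remove those values from Alice, Frank, Jack.
That leaves Alice = 4.
Jack's domain is down to {3}, so Jack = 3. Remove 3 from Frank.
Determined: Alice=4, Jack=3. The other people each still have more than one consistent value. That makes 2.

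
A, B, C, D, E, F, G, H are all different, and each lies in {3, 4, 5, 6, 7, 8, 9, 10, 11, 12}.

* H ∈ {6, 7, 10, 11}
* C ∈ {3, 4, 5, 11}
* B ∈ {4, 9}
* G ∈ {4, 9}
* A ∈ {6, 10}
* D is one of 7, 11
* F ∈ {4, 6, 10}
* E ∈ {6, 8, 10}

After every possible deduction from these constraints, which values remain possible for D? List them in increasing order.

B and G share exactly the 2 values {4, 9}; by pigeonhole those values go to them, so strike 4, 9 from C, F.
A and F share exactly the 2 values {6, 10}; by pigeonhole those values go to them, so strike 6, 10 from E, H.
E's domain is down to {8}, so E = 8.
D and H share exactly the 2 values {7, 11}; by pigeonhole those values go to them, so strike 7, 11 from C.
No further eliminations apply; D can still be any of 7, 11.

7, 11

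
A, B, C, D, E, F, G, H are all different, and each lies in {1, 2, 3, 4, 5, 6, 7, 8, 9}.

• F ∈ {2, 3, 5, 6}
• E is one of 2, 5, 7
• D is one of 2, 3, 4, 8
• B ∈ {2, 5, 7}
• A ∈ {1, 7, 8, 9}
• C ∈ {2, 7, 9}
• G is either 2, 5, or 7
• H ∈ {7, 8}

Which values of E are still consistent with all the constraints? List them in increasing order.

B, E, G between them cover only {2, 5, 7} — a naked triple. Remove those values from A, C, D, F, H.
That leaves C = 9. Strike 9 from A.
H has just one choice, so H = 8. Remove 8 from A, D.
A's domain is down to {1}, so A = 1.
No further eliminations apply; E can still be any of 2, 5, 7.

2, 5, 7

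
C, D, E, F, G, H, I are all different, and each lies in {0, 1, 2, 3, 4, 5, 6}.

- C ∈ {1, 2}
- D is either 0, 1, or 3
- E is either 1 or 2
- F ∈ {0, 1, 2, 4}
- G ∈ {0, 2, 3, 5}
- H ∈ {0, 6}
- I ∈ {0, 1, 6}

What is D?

The 7 variables draw from only 7 values {0, 1, 2, 3, 4, 5, 6}, so each is used; only F can be 4, hence F = 4.
The 6 still-open variables together cover exactly {0, 1, 2, 3, 5, 6} — 6 values for 6 variables — and 5 appears only in G's list, so G = 5.
The 5 still-open variables together cover exactly {0, 1, 2, 3, 6} — 5 values for 5 variables — and 3 appears only in D's list, so D = 3.

3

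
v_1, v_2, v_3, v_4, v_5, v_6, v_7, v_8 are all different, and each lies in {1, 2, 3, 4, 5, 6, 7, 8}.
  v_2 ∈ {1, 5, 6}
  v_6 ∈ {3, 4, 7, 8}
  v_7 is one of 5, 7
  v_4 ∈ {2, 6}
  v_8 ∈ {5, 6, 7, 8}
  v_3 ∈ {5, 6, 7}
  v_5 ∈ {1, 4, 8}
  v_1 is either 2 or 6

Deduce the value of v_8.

8

Among the 8 variables, 3 fits only v_6 (and all 8 values in {1, 2, 3, 4, 5, 6, 7, 8} must be used), so v_6 = 3.
The 7 still-open variables draw from only 7 values {1, 2, 4, 5, 6, 7, 8}, so each is used; only v_5 can be 4, hence v_5 = 4.
Among the 6 still-open variables, 1 fits only v_2 (and all 6 values in {1, 2, 5, 6, 7, 8} must be used), so v_2 = 1.
The 5 still-open variables draw from only 5 values {2, 5, 6, 7, 8}, so each is used; only v_8 can be 8, hence v_8 = 8.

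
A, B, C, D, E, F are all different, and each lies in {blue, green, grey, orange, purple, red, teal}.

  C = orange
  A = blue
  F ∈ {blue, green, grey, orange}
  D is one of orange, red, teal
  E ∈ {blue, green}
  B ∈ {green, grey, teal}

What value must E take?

green

A must be blue (only option left). Remove blue from E, F.
So E = green.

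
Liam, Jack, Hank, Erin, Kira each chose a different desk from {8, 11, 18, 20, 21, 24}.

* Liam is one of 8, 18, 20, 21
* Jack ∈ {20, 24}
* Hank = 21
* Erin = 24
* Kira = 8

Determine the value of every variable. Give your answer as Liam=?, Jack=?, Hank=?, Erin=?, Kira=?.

Liam=18, Jack=20, Hank=21, Erin=24, Kira=8

Hank has just one choice, so Hank = 21. So Liam can't be 21.
Erin's domain is down to {24}, so Erin = 24. So Jack can't be 24.
Kira has just one choice, so Kira = 8. Remove 8 from Liam.
That leaves Jack = 20. Strike 20 from Liam.
Liam has just one choice, so Liam = 18.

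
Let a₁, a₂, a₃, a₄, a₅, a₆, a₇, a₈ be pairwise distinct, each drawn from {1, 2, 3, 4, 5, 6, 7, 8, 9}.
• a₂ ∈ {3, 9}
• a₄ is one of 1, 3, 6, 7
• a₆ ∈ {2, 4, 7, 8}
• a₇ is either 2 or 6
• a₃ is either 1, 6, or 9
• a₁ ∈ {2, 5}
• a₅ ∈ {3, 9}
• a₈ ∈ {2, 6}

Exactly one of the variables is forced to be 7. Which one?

a₂ and a₅ between them cover only {3, 9} — a naked pair. Remove those values from a₃, a₄.
a₇ and a₈ share exactly the 2 values {2, 6}; by pigeonhole those values go to them, so strike 2, 6 from a₁, a₃, a₄, a₆.
a₁'s domain is down to {5}, so a₁ = 5.
That leaves a₃ = 1. Remove 1 from a₄.
So 7 goes to a₄.

a₄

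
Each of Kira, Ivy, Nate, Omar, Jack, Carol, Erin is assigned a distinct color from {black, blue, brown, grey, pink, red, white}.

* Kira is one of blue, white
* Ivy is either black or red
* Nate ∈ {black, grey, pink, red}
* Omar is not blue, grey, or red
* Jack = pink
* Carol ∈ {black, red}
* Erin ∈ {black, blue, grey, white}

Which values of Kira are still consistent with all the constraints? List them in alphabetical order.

Jack's domain is down to {pink}, so Jack = pink. Remove pink from Nate, Omar.
Among the 6 still-open variables, brown fits only Omar (and all 6 values in {black, blue, brown, grey, red, white} must be used), so Omar = brown.
Ivy and Carol between them cover only {black, red} — a naked pair. Remove those values from Nate, Erin.
Nate has just one choice, so Nate = grey. Remove grey from Erin.
No further eliminations apply; Kira can still be any of blue, white.

blue, white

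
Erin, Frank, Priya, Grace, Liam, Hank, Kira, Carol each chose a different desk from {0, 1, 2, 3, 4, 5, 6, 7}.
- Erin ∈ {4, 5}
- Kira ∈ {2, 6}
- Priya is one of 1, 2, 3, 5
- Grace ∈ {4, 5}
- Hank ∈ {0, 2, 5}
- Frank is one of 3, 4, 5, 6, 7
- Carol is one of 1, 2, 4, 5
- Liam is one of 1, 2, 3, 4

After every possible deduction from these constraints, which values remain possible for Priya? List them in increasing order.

1, 2, 3

Among the 8 variables, 0 fits only Hank (and all 8 values in {0, 1, 2, 3, 4, 5, 6, 7} must be used), so Hank = 0.
Among the 7 still-open variables, 7 fits only Frank (and all 7 values in {1, 2, 3, 4, 5, 6, 7} must be used), so Frank = 7.
Among the 6 still-open variables, 6 fits only Kira (and all 6 values in {1, 2, 3, 4, 5, 6} must be used), so Kira = 6.
Erin and Grace between them cover only {4, 5} — a naked pair. Remove those values from Priya, Liam, Carol.
No further eliminations apply; Priya can still be any of 1, 2, 3.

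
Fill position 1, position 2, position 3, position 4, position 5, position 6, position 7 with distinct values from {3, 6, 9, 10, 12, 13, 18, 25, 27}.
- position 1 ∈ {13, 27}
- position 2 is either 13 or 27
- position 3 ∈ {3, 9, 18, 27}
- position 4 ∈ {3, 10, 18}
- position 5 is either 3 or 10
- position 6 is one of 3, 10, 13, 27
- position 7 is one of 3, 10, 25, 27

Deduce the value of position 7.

25

The 7 variables draw from only 7 values {3, 9, 10, 13, 18, 25, 27}, so each is used; only position 3 can be 9, hence position 3 = 9.
The 6 still-open variables draw from only 6 values {3, 10, 13, 18, 25, 27}, so each is used; only position 4 can be 18, hence position 4 = 18.
The 5 still-open variables together cover exactly {3, 10, 13, 25, 27} — 5 values for 5 variables — and 25 appears only in position 7's list, so position 7 = 25.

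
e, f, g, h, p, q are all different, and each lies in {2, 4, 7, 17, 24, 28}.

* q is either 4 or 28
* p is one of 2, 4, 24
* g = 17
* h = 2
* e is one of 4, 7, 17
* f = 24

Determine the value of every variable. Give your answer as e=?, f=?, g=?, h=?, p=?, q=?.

f must be 24 (only option left). So p can't be 24.
g has just one choice, so g = 17. Remove 17 from e.
That leaves h = 2. Remove 2 from p.
p has just one choice, so p = 4. Remove 4 from e, q.
That leaves q = 28.
e has just one choice, so e = 7.

e=7, f=24, g=17, h=2, p=4, q=28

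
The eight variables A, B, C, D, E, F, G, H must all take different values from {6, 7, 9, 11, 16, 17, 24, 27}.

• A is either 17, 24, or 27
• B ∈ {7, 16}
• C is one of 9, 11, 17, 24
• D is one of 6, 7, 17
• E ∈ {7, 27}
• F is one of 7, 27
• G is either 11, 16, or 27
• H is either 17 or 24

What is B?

The 8 variables together cover exactly {6, 7, 9, 11, 16, 17, 24, 27} — 8 values for 8 variables — and 6 appears only in D's list, so D = 6.
The 7 still-open variables draw from only 7 values {7, 9, 11, 16, 17, 24, 27}, so each is used; only C can be 9, hence C = 9.
Among the 6 still-open variables, 11 fits only G (and all 6 values in {7, 11, 16, 17, 24, 27} must be used), so G = 11.
Among the 5 still-open variables, 16 fits only B (and all 5 values in {7, 16, 17, 24, 27} must be used), so B = 16.

16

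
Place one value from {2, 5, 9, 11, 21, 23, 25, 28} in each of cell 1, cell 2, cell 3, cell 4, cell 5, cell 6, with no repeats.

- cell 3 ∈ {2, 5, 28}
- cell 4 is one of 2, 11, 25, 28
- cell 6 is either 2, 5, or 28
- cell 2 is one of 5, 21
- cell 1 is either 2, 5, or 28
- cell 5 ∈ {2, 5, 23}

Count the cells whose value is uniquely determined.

2

cell 1, cell 3, cell 6 share exactly the 3 values {2, 5, 28}; by pigeonhole those values go to them, so strike 2, 5, 28 from cell 2, cell 4, cell 5.
cell 2 has just one choice, so cell 2 = 21.
That leaves cell 5 = 23.
Determined: cell 2=21, cell 5=23. The other cells each still have more than one consistent value. That makes 2.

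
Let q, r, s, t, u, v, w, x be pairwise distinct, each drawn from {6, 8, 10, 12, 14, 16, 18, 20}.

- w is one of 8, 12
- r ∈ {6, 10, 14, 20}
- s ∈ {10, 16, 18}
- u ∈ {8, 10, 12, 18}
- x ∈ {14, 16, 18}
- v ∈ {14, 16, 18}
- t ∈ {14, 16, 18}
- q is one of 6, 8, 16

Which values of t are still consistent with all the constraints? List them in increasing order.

The 8 variables draw from only 8 values {6, 8, 10, 12, 14, 16, 18, 20}, so each is used; only r can be 20, hence r = 20.
Among the 7 still-open variables, 6 fits only q (and all 7 values in {6, 8, 10, 12, 14, 16, 18} must be used), so q = 6.
t, v, x between them cover only {14, 16, 18} — a naked triple. Remove those values from s, u.
s has just one choice, so s = 10. Remove 10 from u.
No further eliminations apply; t can still be any of 14, 16, 18.

14, 16, 18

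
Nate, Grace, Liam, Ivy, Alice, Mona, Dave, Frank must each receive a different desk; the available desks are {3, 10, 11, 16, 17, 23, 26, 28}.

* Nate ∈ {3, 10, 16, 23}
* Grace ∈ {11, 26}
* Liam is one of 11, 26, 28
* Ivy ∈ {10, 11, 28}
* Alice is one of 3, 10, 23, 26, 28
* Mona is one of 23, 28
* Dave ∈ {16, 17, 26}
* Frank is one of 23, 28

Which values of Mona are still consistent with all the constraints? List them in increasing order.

Among the 8 variables, 17 fits only Dave (and all 8 values in {3, 10, 11, 16, 17, 23, 26, 28} must be used), so Dave = 17.
The 7 still-open variables together cover exactly {3, 10, 11, 16, 23, 26, 28} — 7 values for 7 variables — and 16 appears only in Nate's list, so Nate = 16.
The 6 still-open variables draw from only 6 values {3, 10, 11, 23, 26, 28}, so each is used; only Alice can be 3, hence Alice = 3.
The 5 still-open variables together cover exactly {10, 11, 23, 26, 28} — 5 values for 5 variables — and 10 appears only in Ivy's list, so Ivy = 10.
Mona and Frank share exactly the 2 values {23, 28}; by pigeonhole those values go to them, so strike 23, 28 from Liam.
No further eliminations apply; Mona can still be any of 23, 28.

23, 28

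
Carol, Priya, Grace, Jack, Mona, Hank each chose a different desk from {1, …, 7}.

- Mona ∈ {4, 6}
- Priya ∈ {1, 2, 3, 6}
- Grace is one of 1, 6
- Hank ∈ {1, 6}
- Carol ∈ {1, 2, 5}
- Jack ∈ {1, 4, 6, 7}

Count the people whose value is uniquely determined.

2

The 2 variables Grace and Hank are confined to {1, 6}, which locks those values in; drop them from Carol, Priya, Jack, Mona.
Mona's domain is down to {4}, so Mona = 4. Strike 4 from Jack.
Jack must be 7 (only option left).
Determined: Jack=7, Mona=4. The other people each still have more than one consistent value. That makes 2.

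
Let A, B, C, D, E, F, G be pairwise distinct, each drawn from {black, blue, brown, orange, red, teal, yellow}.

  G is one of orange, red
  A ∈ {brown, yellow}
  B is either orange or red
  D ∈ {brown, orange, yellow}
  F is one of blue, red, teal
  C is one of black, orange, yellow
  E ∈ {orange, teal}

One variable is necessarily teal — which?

E

Among the 7 variables, black fits only C (and all 7 values in {black, blue, brown, orange, red, teal, yellow} must be used), so C = black.
The 6 still-open variables draw from only 6 values {blue, brown, orange, red, teal, yellow}, so each is used; only F can be blue, hence F = blue.
The 5 still-open variables draw from only 5 values {brown, orange, red, teal, yellow}, so each is used; only E can be teal, hence E = teal.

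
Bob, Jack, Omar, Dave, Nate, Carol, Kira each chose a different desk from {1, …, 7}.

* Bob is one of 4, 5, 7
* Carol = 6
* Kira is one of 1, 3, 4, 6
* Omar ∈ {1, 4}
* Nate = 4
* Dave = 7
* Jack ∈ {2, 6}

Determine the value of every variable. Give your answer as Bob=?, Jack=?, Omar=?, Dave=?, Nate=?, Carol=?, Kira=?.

Bob=5, Jack=2, Omar=1, Dave=7, Nate=4, Carol=6, Kira=3

Dave must be 7 (only option left). Eliminate 7 elsewhere: Bob.
Nate's domain is down to {4}, so Nate = 4. Remove 4 from Bob, Omar, Kira.
Carol must be 6 (only option left). Eliminate 6 elsewhere: Jack, Kira.
Bob has just one choice, so Bob = 5.
Jack has just one choice, so Jack = 2.
That leaves Omar = 1. So Kira can't be 1.
Kira's domain is down to {3}, so Kira = 3.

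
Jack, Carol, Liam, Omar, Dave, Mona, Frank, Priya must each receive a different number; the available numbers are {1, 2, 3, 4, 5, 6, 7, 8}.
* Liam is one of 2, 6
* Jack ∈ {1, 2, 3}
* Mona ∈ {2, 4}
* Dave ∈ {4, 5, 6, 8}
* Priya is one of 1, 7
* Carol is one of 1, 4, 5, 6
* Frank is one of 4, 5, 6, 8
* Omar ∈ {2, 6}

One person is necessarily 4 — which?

Mona

The 8 variables together cover exactly {1, 2, 3, 4, 5, 6, 7, 8} — 8 values for 8 variables — and 3 appears only in Jack's list, so Jack = 3.
Among the 7 still-open variables, 7 fits only Priya (and all 7 values in {1, 2, 4, 5, 6, 7, 8} must be used), so Priya = 7.
The 6 still-open variables together cover exactly {1, 2, 4, 5, 6, 8} — 6 values for 6 variables — and 1 appears only in Carol's list, so Carol = 1.
Liam and Omar share exactly the 2 values {2, 6}; by pigeonhole those values go to them, so strike 2, 6 from Dave, Mona, Frank.
So 4 goes to Mona.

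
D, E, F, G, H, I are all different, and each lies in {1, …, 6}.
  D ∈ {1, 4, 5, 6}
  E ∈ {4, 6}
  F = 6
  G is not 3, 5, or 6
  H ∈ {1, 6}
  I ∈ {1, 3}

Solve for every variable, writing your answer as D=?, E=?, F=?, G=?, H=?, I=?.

F has just one choice, so F = 6. Strike 6 from D, E, H.
H's domain is down to {1}, so H = 1. Eliminate 1 elsewhere: D, G, I.
I must be 3 (only option left).
That leaves E = 4. Strike 4 from D, G.
That leaves G = 2.
D must be 5 (only option left).

D=5, E=4, F=6, G=2, H=1, I=3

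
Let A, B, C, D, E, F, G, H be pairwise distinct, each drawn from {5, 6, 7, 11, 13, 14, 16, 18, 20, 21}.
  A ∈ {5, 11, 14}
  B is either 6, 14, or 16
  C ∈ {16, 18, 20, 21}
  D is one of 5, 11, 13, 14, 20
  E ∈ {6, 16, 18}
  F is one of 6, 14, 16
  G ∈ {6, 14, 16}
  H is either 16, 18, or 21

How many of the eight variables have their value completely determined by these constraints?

3

B, F, G between them cover only {6, 14, 16} — a naked triple. Remove those values from A, C, D, E, H.
E must be 18 (only option left). Remove 18 from C, H.
That leaves H = 21. Eliminate 21 elsewhere: C.
C has just one choice, so C = 20. So D can't be 20.
Determined: C=20, E=18, H=21. The other variables each still have more than one consistent value. That makes 3.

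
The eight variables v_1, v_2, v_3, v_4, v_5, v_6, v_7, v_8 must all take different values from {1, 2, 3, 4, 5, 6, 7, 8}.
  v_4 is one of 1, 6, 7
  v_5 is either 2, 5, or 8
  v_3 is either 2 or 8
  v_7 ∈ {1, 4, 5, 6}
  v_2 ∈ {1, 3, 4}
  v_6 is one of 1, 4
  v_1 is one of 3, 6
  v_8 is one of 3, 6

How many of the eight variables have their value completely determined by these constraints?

The 8 variables together cover exactly {1, 2, 3, 4, 5, 6, 7, 8} — 8 values for 8 variables — and 7 appears only in v_4's list, so v_4 = 7.
v_1 and v_8 between them cover only {3, 6} — a naked pair. Remove those values from v_2, v_7.
v_2 and v_6 share exactly the 2 values {1, 4}; by pigeonhole those values go to them, so strike 1, 4 from v_7.
v_7's domain is down to {5}, so v_7 = 5. So v_5 can't be 5.
Determined: v_4=7, v_7=5. The other variables each still have more than one consistent value. That makes 2.

2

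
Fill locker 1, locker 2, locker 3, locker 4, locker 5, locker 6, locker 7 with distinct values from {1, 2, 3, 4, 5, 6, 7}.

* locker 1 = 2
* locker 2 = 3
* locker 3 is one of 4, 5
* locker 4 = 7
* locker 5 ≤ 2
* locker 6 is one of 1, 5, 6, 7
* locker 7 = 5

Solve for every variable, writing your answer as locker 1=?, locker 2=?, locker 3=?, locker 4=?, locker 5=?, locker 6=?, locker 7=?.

locker 1=2, locker 2=3, locker 3=4, locker 4=7, locker 5=1, locker 6=6, locker 7=5

locker 1 has just one choice, so locker 1 = 2. Strike 2 from locker 5.
locker 2's domain is down to {3}, so locker 2 = 3.
locker 4's domain is down to {7}, so locker 4 = 7. Eliminate 7 elsewhere: locker 6.
locker 5 has just one choice, so locker 5 = 1. Strike 1 from locker 6.
locker 7 has just one choice, so locker 7 = 5. Eliminate 5 elsewhere: locker 3, locker 6.
locker 3's domain is down to {4}, so locker 3 = 4.
locker 6's domain is down to {6}, so locker 6 = 6.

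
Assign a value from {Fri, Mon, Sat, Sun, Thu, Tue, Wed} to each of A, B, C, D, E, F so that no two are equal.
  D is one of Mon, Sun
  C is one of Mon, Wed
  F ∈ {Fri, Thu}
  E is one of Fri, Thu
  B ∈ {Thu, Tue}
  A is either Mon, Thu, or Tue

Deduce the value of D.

The 6 variables draw from only 6 values {Fri, Mon, Sun, Thu, Tue, Wed}, so each is used; only D can be Sun, hence D = Sun.

Sun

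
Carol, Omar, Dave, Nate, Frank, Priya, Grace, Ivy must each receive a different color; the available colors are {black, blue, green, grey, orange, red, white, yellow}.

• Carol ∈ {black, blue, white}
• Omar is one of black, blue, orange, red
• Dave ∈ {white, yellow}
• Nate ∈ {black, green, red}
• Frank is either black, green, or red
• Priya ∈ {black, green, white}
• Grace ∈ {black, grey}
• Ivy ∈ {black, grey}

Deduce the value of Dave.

Among the 8 variables, orange fits only Omar (and all 8 values in {black, blue, green, grey, orange, red, white, yellow} must be used), so Omar = orange.
The 7 still-open variables draw from only 7 values {black, blue, green, grey, red, white, yellow}, so each is used; only Carol can be blue, hence Carol = blue.
Among the 6 still-open variables, yellow fits only Dave (and all 6 values in {black, green, grey, red, white, yellow} must be used), so Dave = yellow.

yellow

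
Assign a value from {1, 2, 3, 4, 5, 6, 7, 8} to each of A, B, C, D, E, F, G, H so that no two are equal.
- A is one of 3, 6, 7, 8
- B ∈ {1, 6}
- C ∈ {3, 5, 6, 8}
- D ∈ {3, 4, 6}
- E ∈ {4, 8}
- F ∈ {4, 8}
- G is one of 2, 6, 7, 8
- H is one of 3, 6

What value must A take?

The 8 variables together cover exactly {1, 2, 3, 4, 5, 6, 7, 8} — 8 values for 8 variables — and 1 appears only in B's list, so B = 1.
Among the 7 still-open variables, 2 fits only G (and all 7 values in {2, 3, 4, 5, 6, 7, 8} must be used), so G = 2.
Among the 6 still-open variables, 5 fits only C (and all 6 values in {3, 4, 5, 6, 7, 8} must be used), so C = 5.
The 5 still-open variables draw from only 5 values {3, 4, 6, 7, 8}, so each is used; only A can be 7, hence A = 7.

7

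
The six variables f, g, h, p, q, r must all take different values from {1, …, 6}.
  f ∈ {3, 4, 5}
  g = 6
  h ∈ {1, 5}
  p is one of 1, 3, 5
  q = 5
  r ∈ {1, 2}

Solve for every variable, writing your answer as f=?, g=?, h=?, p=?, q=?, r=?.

g's domain is down to {6}, so g = 6.
q's domain is down to {5}, so q = 5. So f, h, p can't be 5.
h has just one choice, so h = 1. Remove 1 from p, r.
p must be 3 (only option left). Remove 3 from f.
r must be 2 (only option left).
f's domain is down to {4}, so f = 4.

f=4, g=6, h=1, p=3, q=5, r=2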